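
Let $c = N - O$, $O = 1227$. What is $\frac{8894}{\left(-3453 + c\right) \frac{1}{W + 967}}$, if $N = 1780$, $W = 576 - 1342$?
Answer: $- \frac{893847}{1450} \approx -616.45$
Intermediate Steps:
$W = -766$ ($W = 576 - 1342 = -766$)
$c = 553$ ($c = 1780 - 1227 = 553$)
$\frac{8894}{\left(-3453 + c\right) \frac{1}{W + 967}} = \frac{8894}{\left(-3453 + 553\right) \frac{1}{-766 + 967}} = \frac{8894}{\left(-2900\right) \frac{1}{201}} = \frac{8894}{- \frac{2900}{201}} = 8894 \left(- \frac{201}{2900}\right) = - \frac{893847}{1450}$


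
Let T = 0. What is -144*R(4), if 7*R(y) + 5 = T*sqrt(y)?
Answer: 720/7 ≈ 102.86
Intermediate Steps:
R(y) = -5/7 (R(y) = -5/7 + (0*sqrt(y))/7 = -5/7 + (1/7)*0 = -5/7 + 0 = -5/7)
-144*R(4) = -144*(-5/7) = 720/7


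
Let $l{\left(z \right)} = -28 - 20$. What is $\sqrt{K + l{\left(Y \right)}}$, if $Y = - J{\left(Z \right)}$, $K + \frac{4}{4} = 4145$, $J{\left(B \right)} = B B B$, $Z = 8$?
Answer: $64$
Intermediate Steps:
$J{\left(B \right)} = B^{3}$ ($J{\left(B \right)} = B^{2} B = B^{3}$)
$K = 4144$ ($K = -1 + 4145 = 4144$)
$Y = -512$ ($Y = - 8^{3} = \left(-1\right) 512 = -512$)
$l{\left(z \right)} = -48$ ($l{\left(z \right)} = -28 - 20 = -48$)
$\sqrt{K + l{\left(Y \right)}} = \sqrt{4144 - 48} = \sqrt{4096} = 64$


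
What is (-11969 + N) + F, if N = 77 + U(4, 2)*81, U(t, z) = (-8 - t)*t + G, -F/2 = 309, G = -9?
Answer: -17127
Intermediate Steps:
F = -618 (F = -2*309 = -618)
U(t, z) = -9 + t*(-8 - t) (U(t, z) = (-8 - t)*t - 9 = t*(-8 - t) - 9 = -9 + t*(-8 - t))
N = -4540 (N = 77 + (-9 - 1*4² - 8*4)*81 = 77 + (-9 - 1*16 - 32)*81 = 77 + (-9 - 16 - 32)*81 = 77 - 57*81 = 77 - 4617 = -4540)
(-11969 + N) + F = (-11969 - 4540) - 618 = -16509 - 618 = -17127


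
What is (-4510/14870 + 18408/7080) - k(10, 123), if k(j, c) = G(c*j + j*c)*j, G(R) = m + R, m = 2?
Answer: -183032624/7435 ≈ -24618.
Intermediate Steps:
G(R) = 2 + R
k(j, c) = j*(2 + 2*c*j) (k(j, c) = (2 + (c*j + j*c))*j = (2 + (c*j + c*j))*j = (2 + 2*c*j)*j = j*(2 + 2*c*j))
(-4510/14870 + 18408/7080) - k(10, 123) = (-4510/14870 + 18408/7080) - 2*10*(1 + 123*10) = (-4510*1/14870 + 18408*(1/7080)) - 2*10*(1 + 1230) = (-451/1487 + 13/5) - 2*10*1231 = 17076/7435 - 1*24620 = 17076/7435 - 24620 = -183032624/7435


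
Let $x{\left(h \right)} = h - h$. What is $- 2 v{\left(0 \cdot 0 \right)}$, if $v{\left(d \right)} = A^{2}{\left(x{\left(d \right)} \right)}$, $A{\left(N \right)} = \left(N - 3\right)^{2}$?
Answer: $-162$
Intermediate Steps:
$x{\left(h \right)} = 0$
$A{\left(N \right)} = \left(-3 + N\right)^{2}$
$v{\left(d \right)} = 81$ ($v{\left(d \right)} = \left(\left(-3 + 0\right)^{2}\right)^{2} = \left(\left(-3\right)^{2}\right)^{2} = 9^{2} = 81$)
$- 2 v{\left(0 \cdot 0 \right)} = \left(-2\right) 81 = -162$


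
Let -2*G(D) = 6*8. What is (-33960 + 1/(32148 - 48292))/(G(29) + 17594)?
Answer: -78321463/40521440 ≈ -1.9328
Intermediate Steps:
G(D) = -24 (G(D) = -3*8 = -1/2*48 = -24)
(-33960 + 1/(32148 - 48292))/(G(29) + 17594) = (-33960 + 1/(32148 - 48292))/(-24 + 17594) = (-33960 + 1/(-16144))/17570 = (-33960 - 1/16144)*(1/17570) = -548250241/16144*1/17570 = -78321463/40521440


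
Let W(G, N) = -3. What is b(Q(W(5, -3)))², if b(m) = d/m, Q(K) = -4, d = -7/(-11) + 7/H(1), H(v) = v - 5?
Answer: 2401/30976 ≈ 0.077512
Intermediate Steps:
H(v) = -5 + v
d = -49/44 (d = -7/(-11) + 7/(-5 + 1) = -7*(-1/11) + 7/(-4) = 7/11 + 7*(-¼) = 7/11 - 7/4 = -49/44 ≈ -1.1136)
b(m) = -49/(44*m)
b(Q(W(5, -3)))² = (-49/44/(-4))² = (-49/44*(-¼))² = (49/176)² = 2401/30976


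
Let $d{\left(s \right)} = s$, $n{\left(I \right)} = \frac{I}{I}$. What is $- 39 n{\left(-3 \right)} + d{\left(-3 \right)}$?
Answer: $-42$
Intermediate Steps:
$n{\left(I \right)} = 1$
$- 39 n{\left(-3 \right)} + d{\left(-3 \right)} = \left(-39\right) 1 - 3 = -39 - 3 = -42$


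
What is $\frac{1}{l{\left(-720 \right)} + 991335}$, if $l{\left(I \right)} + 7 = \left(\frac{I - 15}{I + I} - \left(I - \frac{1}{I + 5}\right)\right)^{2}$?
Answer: $\frac{4711449600}{7116462029104921} \approx 6.6205 \cdot 10^{-7}$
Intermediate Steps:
$l{\left(I \right)} = -7 + \left(\frac{1}{5 + I} - I + \frac{-15 + I}{2 I}\right)^{2}$ ($l{\left(I \right)} = -7 + \left(\frac{I - 15}{I + I} - \left(I - \frac{1}{I + 5}\right)\right)^{2} = -7 + \left(\frac{-15 + I}{2 I} - \left(I - \frac{1}{5 + I}\right)\right)^{2} = -7 + \left(\frac{1}{5 + I} - I + \frac{-15 + I}{2 I}\right)^{2}$)
$\frac{1}{l{\left(-720 \right)} + 991335} = \frac{1}{\left(-7 + \frac{\left(75 + 2 \left(-720\right)^{3} + 8 \left(-720\right) + 9 \left(-720\right)^{2}\right)^{2}}{4 \cdot 518400 \left(5 - 720\right)^{2}}\right) + 991335} = \frac{1}{\left(-7 + \frac{1}{4} \cdot \frac{1}{518400} \cdot \frac{1}{511225} \left(75 + 2 \left(-373248000\right) - 5760 + 9 \cdot 518400\right)^{2}\right) + 991335} = \frac{1}{\left(-7 + \frac{1}{4} \cdot \frac{1}{518400} \cdot \frac{1}{511225} \left(75 - 746496000 - 5760 + 4665600\right)^{2}\right) + 991335} = \frac{1}{\left(-7 + \frac{1}{4} \cdot \frac{1}{518400} \cdot \frac{1}{511225} \left(-741836085\right)^{2}\right) + 991335} = \frac{1}{\left(-7 + \frac{1}{4} \cdot \frac{1}{518400} \cdot \frac{1}{511225} \cdot 550320777008127225\right) + 991335} = \frac{1}{\left(-7 + \frac{2445870120036121}{4711449600}\right) + 991335} = \frac{1}{\frac{2445837139888921}{4711449600} + 991335} = \frac{1}{\frac{7116462029104921}{4711449600}} = \frac{4711449600}{7116462029104921}$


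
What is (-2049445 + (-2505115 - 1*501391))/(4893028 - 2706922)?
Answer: -1685317/728702 ≈ -2.3128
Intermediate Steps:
(-2049445 + (-2505115 - 1*501391))/(4893028 - 2706922) = (-2049445 + (-2505115 - 501391))/2186106 = (-2049445 - 3006506)*(1/2186106) = -5055951*1/2186106 = -1685317/728702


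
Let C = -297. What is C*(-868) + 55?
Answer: 257851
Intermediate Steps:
C*(-868) + 55 = -297*(-868) + 55 = 257796 + 55 = 257851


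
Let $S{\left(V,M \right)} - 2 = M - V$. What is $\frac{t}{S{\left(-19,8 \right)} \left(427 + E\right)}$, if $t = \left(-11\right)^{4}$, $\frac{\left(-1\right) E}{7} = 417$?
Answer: $- \frac{14641}{72268} \approx -0.20259$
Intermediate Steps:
$E = -2919$ ($E = \left(-7\right) 417 = -2919$)
$S{\left(V,M \right)} = 2 + M - V$ ($S{\left(V,M \right)} = 2 + \left(M - V\right) = 2 + M - V$)
$t = 14641$
$\frac{t}{S{\left(-19,8 \right)} \left(427 + E\right)} = \frac{14641}{\left(2 + 8 - -19\right) \left(427 - 2919\right)} = \frac{14641}{\left(2 + 8 + 19\right) \left(-2492\right)} = \frac{14641}{29 \left(-2492\right)} = \frac{14641}{-72268} = 14641 \left(- \frac{1}{72268}\right) = - \frac{14641}{72268}$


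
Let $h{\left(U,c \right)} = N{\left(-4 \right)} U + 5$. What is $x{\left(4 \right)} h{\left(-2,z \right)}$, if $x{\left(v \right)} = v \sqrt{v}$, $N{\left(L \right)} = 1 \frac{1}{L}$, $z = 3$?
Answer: $44$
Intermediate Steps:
$N{\left(L \right)} = \frac{1}{L}$
$h{\left(U,c \right)} = 5 - \frac{U}{4}$ ($h{\left(U,c \right)} = \frac{U}{-4} + 5 = - \frac{U}{4} + 5 = 5 - \frac{U}{4}$)
$x{\left(v \right)} = v^{\frac{3}{2}}$
$x{\left(4 \right)} h{\left(-2,z \right)} = 4^{\frac{3}{2}} \left(5 - - \frac{1}{2}\right) = 8 \left(5 + \frac{1}{2}\right) = 8 \cdot \frac{11}{2} = 44$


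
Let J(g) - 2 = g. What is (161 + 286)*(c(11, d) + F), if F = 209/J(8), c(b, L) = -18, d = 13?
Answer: 12963/10 ≈ 1296.3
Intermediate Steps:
J(g) = 2 + g
F = 209/10 (F = 209/(2 + 8) = 209/10 ≈ 20.900)
(161 + 286)*(c(11, d) + F) = (161 + 286)*(-18 + 209/10) = 447*(29/10) = 12963/10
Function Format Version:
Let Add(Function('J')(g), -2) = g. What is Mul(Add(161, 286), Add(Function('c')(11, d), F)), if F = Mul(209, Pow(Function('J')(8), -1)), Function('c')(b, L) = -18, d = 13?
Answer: Rational(12963, 10) ≈ 1296.3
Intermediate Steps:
Function('J')(g) = Add(2, g)
F = Rational(209, 10) (F = Mul(209, Pow(Add(2, 8), -1)) = Mul(209, Pow(10, -1)) = Mul(209, Rational(1, 10)) = Rational(209, 10) ≈ 20.900)
Mul(Add(161, 286), Add(Function('c')(11, d), F)) = Mul(Add(161, 286), Add(-18, Rational(209, 10))) = Mul(447, Rational(29, 10)) = Rational(12963, 10)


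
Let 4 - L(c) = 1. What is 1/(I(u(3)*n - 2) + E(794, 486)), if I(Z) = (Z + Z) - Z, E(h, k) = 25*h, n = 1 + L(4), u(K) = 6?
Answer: 1/19872 ≈ 5.0322e-5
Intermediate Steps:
L(c) = 3 (L(c) = 4 - 1*1 = 4 - 1 = 3)
n = 4 (n = 1 + 3 = 4)
I(Z) = Z (I(Z) = 2*Z - Z = Z)
1/(I(u(3)*n - 2) + E(794, 486)) = 1/((6*4 - 2) + 25*794) = 1/((24 - 2) + 19850) = 1/(22 + 19850) = 1/19872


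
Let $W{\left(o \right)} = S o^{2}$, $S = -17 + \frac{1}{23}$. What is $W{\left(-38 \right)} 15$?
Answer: $- \frac{8447400}{23} \approx -3.6728 \cdot 10^{5}$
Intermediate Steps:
$S = - \frac{390}{23}$ ($S = -17 + \frac{1}{23} = - \frac{390}{23} \approx -16.957$)
$W{\left(o \right)} = - \frac{390 o^{2}}{23}$
$W{\left(-38 \right)} 15 = - \frac{390 \left(-38\right)^{2}}{23} \cdot 15 = \left(- \frac{390}{23}\right) 1444 \cdot 15 = \left(- \frac{563160}{23}\right) 15 = - \frac{8447400}{23}$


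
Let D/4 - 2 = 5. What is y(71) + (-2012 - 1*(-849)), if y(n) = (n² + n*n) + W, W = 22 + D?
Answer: 8969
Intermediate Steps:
D = 28 (D = 8 + 4*5 = 8 + 20 = 28)
W = 50 (W = 22 + 28 = 50)
y(n) = 50 + 2*n² (y(n) = (n² + n*n) + 50 = (n² + n²) + 50 = 2*n² + 50 = 50 + 2*n²)
y(71) + (-2012 - 1*(-849)) = (50 + 2*71²) + (-2012 - 1*(-849)) = (50 + 2*5041) + (-2012 + 849) = (50 + 10082) - 1163 = 10132 - 1163 = 8969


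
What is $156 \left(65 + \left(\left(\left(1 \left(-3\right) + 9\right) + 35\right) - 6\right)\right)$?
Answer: $15600$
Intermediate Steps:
$156 \left(65 + \left(\left(\left(1 \left(-3\right) + 9\right) + 35\right) - 6\right)\right) = 156 \left(65 + \left(\left(\left(-3 + 9\right) + 35\right) - 6\right)\right) = 156 \left(65 + \left(\left(6 + 35\right) - 6\right)\right) = 156 \left(65 + \left(41 - 6\right)\right) = 156 \left(65 + 35\right) = 156 \cdot 100 = 15600$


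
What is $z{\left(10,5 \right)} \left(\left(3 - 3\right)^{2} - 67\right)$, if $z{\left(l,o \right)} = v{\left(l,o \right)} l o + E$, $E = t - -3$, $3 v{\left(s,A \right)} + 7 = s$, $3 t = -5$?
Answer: $- \frac{10318}{3} \approx -3439.3$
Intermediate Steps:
$t = - \frac{5}{3}$ ($t = \frac{1}{3} \left(-5\right) = - \frac{5}{3} \approx -1.6667$)
$v{\left(s,A \right)} = - \frac{7}{3} + \frac{s}{3}$
$E = \frac{4}{3}$ ($E = - \frac{5}{3} - -3 = - \frac{5}{3} + 3 = \frac{4}{3} \approx 1.3333$)
$z{\left(l,o \right)} = \frac{4}{3} + l o \left(- \frac{7}{3} + \frac{l}{3}\right)$ ($z{\left(l,o \right)} = \left(- \frac{7}{3} + \frac{l}{3}\right) l o + \frac{4}{3} = l \left(- \frac{7}{3} + \frac{l}{3}\right) o + \frac{4}{3} = l o \left(- \frac{7}{3} + \frac{l}{3}\right) + \frac{4}{3} = \frac{4}{3} + l o \left(- \frac{7}{3} + \frac{l}{3}\right)$)
$z{\left(10,5 \right)} \left(\left(3 - 3\right)^{2} - 67\right) = \left(\frac{4}{3} + \frac{1}{3} \cdot 10 \cdot 5 \left(-7 + 10\right)\right) \left(\left(3 - 3\right)^{2} - 67\right) = \left(\frac{4}{3} + \frac{1}{3} \cdot 10 \cdot 5 \cdot 3\right) \left(0^{2} - 67\right) = \left(\frac{4}{3} + 50\right) \left(0 - 67\right) = \frac{154}{3} \left(-67\right) = - \frac{10318}{3}$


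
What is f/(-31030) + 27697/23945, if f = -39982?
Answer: 36336138/14860267 ≈ 2.4452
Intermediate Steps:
f/(-31030) + 27697/23945 = -39982/(-31030) + 27697/23945 = -39982*(-1/31030) + 27697*(1/23945) = 19991/15515 + 27697/23945 = 36336138/14860267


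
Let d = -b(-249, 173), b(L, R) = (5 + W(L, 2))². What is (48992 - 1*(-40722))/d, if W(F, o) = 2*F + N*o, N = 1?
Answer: -89714/241081 ≈ -0.37213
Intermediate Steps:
W(F, o) = o + 2*F (W(F, o) = 2*F + 1*o = 2*F + o = o + 2*F)
b(L, R) = (7 + 2*L)² (b(L, R) = (5 + (2 + 2*L))² = (7 + 2*L)²)
d = -241081 (d = -(7 + 2*(-249))² = -(7 - 498)² = -1*(-491)² = -1*241081 = -241081)
(48992 - 1*(-40722))/d = (48992 - 1*(-40722))/(-241081) = (48992 + 40722)*(-1/241081) = 89714*(-1/241081) = -89714/241081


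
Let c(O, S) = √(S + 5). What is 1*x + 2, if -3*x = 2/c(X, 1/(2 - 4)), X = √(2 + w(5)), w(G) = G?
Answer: 2 - 2*√2/9 ≈ 1.6857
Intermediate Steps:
X = √7 (X = √(2 + 5) = √7 ≈ 2.6458)
c(O, S) = √(5 + S)
x = -2*√2/9 (x = -2/(3*(√(5 + 1/(2 - 4)))) = -2/(3*(√(5 + 1/(-2)))) = -2/(3*(√(5 - ½))) = -2/(3*(√(9/2))) = -2/(3*(3*√2/2)) = -2*√2/3/3 = -2*√2/9 ≈ -0.31427)
1*x + 2 = 1*(-2*√2/9) + 2 = -2*√2/9 + 2 = 2 - 2*√2/9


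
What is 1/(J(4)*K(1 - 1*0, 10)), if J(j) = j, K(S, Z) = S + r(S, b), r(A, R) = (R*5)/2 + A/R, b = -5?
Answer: -5/234 ≈ -0.021368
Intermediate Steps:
r(A, R) = 5*R/2 + A/R (r(A, R) = (5*R)*(½) + A/R = 5*R/2 + A/R)
K(S, Z) = -25/2 + 4*S/5 (K(S, Z) = S + ((5/2)*(-5) + S/(-5)) = S + (-25/2 + S*(-⅕)) = S + (-25/2 - S/5) = -25/2 + 4*S/5)
1/(J(4)*K(1 - 1*0, 10)) = 1/(4*(-25/2 + 4*(1 - 1*0)/5)) = 1/(4*(-25/2 + 4*(1 + 0)/5)) = 1/(4*(-25/2 + (⅘)*1)) = 1/(4*(-25/2 + ⅘)) = 1/(4*(-117/10)) = 1/(-234/5) = -5/234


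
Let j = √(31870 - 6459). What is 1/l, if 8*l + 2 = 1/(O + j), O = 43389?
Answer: -30120931448/7530146085 + 8*√25411/7530146085 ≈ -4.0000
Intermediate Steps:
j = √25411 ≈ 159.41
l = -¼ + 1/(8*(43389 + √25411)) ≈ -0.25000
1/l = 1/(-3765116431/15060639280 - √25411/15060639280)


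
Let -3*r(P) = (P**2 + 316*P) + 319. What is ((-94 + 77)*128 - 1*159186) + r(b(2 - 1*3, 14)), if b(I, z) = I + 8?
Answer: -162222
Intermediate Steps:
b(I, z) = 8 + I
r(P) = -319/3 - 316*P/3 - P**2/3 (r(P) = -((P**2 + 316*P) + 319)/3 = -(319 + P**2 + 316*P)/3 = -319/3 - 316*P/3 - P**2/3)
((-94 + 77)*128 - 1*159186) + r(b(2 - 1*3, 14)) = ((-94 + 77)*128 - 1*159186) + (-319/3 - 316*(8 + (2 - 1*3))/3 - (8 + (2 - 1*3))**2/3) = (-17*128 - 159186) + (-319/3 - 316*(8 + (2 - 3))/3 - (8 + (2 - 3))**2/3) = (-2176 - 159186) + (-319/3 - 316*(8 - 1)/3 - (8 - 1)**2/3) = -161362 + (-319/3 - 316/3*7 - 1/3*7**2) = -161362 + (-319/3 - 2212/3 - 1/3*49) = -161362 + (-319/3 - 2212/3 - 49/3) = -161362 - 860 = -162222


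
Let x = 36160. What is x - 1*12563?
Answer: 23597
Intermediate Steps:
x - 1*12563 = 36160 - 1*12563 = 36160 - 12563 = 23597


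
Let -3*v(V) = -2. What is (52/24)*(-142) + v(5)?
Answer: -307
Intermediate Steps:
v(V) = ⅔ (v(V) = -⅓*(-2) = ⅔)
(52/24)*(-142) + v(5) = (52/24)*(-142) + ⅔ = (52*(1/24))*(-142) + ⅔ = (13/6)*(-142) + ⅔ = -923/3 + ⅔ = -307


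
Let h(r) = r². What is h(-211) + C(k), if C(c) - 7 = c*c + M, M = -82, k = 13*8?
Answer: 55262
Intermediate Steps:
k = 104
C(c) = -75 + c² (C(c) = 7 + (c*c - 82) = 7 + (c² - 82) = 7 + (-82 + c²) = -75 + c²)
h(-211) + C(k) = (-211)² + (-75 + 104²) = 44521 + (-75 + 10816) = 44521 + 10741 = 55262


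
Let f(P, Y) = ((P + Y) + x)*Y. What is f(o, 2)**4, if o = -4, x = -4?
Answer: 20736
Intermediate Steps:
f(P, Y) = Y*(-4 + P + Y) (f(P, Y) = ((P + Y) - 4)*Y = (-4 + P + Y)*Y = Y*(-4 + P + Y))
f(o, 2)**4 = (2*(-4 - 4 + 2))**4 = (2*(-6))**4 = (-12)**4 = 20736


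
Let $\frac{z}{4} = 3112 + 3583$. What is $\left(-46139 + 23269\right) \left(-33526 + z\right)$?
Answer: $154281020$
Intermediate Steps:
$z = 26780$ ($z = 4 \left(3112 + 3583\right) = 4 \cdot 6695 = 26780$)
$\left(-46139 + 23269\right) \left(-33526 + z\right) = \left(-46139 + 23269\right) \left(-33526 + 26780\right) = \left(-22870\right) \left(-6746\right) = 154281020$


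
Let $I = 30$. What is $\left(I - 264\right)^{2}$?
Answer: $54756$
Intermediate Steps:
$\left(I - 264\right)^{2} = \left(30 - 264\right)^{2} = \left(-234\right)^{2} = 54756$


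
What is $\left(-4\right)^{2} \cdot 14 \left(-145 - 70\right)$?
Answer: $-48160$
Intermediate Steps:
$\left(-4\right)^{2} \cdot 14 \left(-145 - 70\right) = 16 \cdot 14 \left(-215\right) = 224 \left(-215\right) = -48160$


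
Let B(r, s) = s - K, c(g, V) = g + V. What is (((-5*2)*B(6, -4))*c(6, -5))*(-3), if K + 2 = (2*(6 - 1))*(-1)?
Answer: 240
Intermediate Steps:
K = -12 (K = -2 + (2*(6 - 1))*(-1) = -2 + (2*5)*(-1) = -2 + 10*(-1) = -2 - 10 = -12)
c(g, V) = V + g
B(r, s) = 12 + s (B(r, s) = s - 1*(-12) = s + 12 = 12 + s)
(((-5*2)*B(6, -4))*c(6, -5))*(-3) = (((-5*2)*(12 - 4))*(-5 + 6))*(-3) = (-10*8*1)*(-3) = -80*1*(-3) = -80*(-3) = 240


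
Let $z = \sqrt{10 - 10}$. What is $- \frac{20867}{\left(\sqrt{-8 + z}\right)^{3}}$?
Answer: $- \frac{20867 i \sqrt{2}}{32} \approx - 922.2 i$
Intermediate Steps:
$z = 0$ ($z = \sqrt{0} = 0$)
$- \frac{20867}{\left(\sqrt{-8 + z}\right)^{3}} = - \frac{20867}{\left(\sqrt{-8 + 0}\right)^{3}} = - \frac{20867}{\left(\sqrt{-8}\right)^{3}} = - \frac{20867}{\left(2 i \sqrt{2}\right)^{3}} = - \frac{20867}{\left(-16\right) i \sqrt{2}} = - 20867 \frac{i \sqrt{2}}{32} = - \frac{20867 i \sqrt{2}}{32}$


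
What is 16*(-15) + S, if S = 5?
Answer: -235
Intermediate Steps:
16*(-15) + S = 16*(-15) + 5 = -240 + 5 = -235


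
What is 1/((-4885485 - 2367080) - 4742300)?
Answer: -1/11994865 ≈ -8.3369e-8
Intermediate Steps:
1/((-4885485 - 2367080) - 4742300) = 1/(-7252565 - 4742300) = 1/(-11994865) = -1/11994865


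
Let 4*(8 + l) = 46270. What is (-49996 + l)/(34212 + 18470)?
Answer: -76873/105364 ≈ -0.72959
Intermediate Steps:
l = 23119/2 (l = -8 + (¼)*46270 = -8 + 23135/2 = 23119/2 ≈ 11560.)
(-49996 + l)/(34212 + 18470) = (-49996 + 23119/2)/(34212 + 18470) = -76873/2/52682 = -76873/2*1/52682 = -76873/105364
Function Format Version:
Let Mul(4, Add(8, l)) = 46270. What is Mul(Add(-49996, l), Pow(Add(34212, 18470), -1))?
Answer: Rational(-76873, 105364) ≈ -0.72959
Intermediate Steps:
l = Rational(23119, 2) (l = Add(-8, Mul(Rational(1, 4), 46270)) = Add(-8, Rational(23135, 2)) = Rational(23119, 2) ≈ 11560.)
Mul(Add(-49996, l), Pow(Add(34212, 18470), -1)) = Mul(Add(-49996, Rational(23119, 2)), Pow(Add(34212, 18470), -1)) = Mul(Rational(-76873, 2), Pow(52682, -1)) = Mul(Rational(-76873, 2), Rational(1, 52682)) = Rational(-76873, 105364)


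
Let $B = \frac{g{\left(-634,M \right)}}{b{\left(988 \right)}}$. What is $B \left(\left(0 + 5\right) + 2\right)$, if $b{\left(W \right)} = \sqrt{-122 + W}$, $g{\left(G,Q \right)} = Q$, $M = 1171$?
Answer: $\frac{8197 \sqrt{866}}{866} \approx 278.55$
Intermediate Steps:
$B = \frac{1171 \sqrt{866}}{866}$ ($B = \frac{1171}{\sqrt{-122 + 988}} = \frac{1171}{\sqrt{866}} = 1171 \frac{\sqrt{866}}{866} = \frac{1171 \sqrt{866}}{866} \approx 39.792$)
$B \left(\left(0 + 5\right) + 2\right) = \frac{1171 \sqrt{866}}{866} \left(\left(0 + 5\right) + 2\right) = \frac{1171 \sqrt{866}}{866} \left(5 + 2\right) = \frac{1171 \sqrt{866}}{866} \cdot 7 = \frac{8197 \sqrt{866}}{866}$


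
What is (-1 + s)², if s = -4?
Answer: 25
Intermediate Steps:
(-1 + s)² = (-1 - 4)² = (-5)² = 25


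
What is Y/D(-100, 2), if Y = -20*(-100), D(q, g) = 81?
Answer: 2000/81 ≈ 24.691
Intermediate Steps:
Y = 2000
Y/D(-100, 2) = 2000/81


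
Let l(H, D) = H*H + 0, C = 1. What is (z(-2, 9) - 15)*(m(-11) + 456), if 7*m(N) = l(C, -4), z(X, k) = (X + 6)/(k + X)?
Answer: -322493/49 ≈ -6581.5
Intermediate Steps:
l(H, D) = H² (l(H, D) = H² + 0 = H²)
z(X, k) = (6 + X)/(X + k)
m(N) = ⅐ (m(N) = (⅐)*1² = (⅐)*1 = ⅐)
(z(-2, 9) - 15)*(m(-11) + 456) = ((6 - 2)/(-2 + 9) - 15)*(⅐ + 456) = (4/7 - 15)*(3193/7) = -101/7*3193/7 = -322493/49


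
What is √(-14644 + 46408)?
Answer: 2*√7941 ≈ 178.22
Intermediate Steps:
√(-14644 + 46408) = √31764 = 2*√7941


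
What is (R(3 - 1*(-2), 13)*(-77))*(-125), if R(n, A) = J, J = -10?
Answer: -96250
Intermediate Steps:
R(n, A) = -10
(R(3 - 1*(-2), 13)*(-77))*(-125) = -10*(-77)*(-125) = 770*(-125) = -96250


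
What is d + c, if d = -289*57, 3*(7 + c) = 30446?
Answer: -18994/3 ≈ -6331.3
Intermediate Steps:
c = 30425/3 (c = -7 + (⅓)*30446 = -7 + 30446/3 = 30425/3 ≈ 10142.)
d = -16473
d + c = -16473 + 30425/3 = -18994/3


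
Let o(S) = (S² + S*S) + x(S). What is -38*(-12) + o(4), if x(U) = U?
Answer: 492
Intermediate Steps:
o(S) = S + 2*S² (o(S) = (S² + S*S) + S = (S² + S²) + S = 2*S² + S = S + 2*S²)
-38*(-12) + o(4) = -38*(-12) + 4*(1 + 2*4) = 456 + 4*(1 + 8) = 456 + 4*9 = 456 + 36 = 492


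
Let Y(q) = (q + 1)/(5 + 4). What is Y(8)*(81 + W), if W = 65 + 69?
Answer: 215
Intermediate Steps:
Y(q) = ⅑ + q/9 (Y(q) = (1 + q)/9 = (1 + q)*(⅑) = ⅑ + q/9)
W = 134
Y(8)*(81 + W) = (⅑ + (⅑)*8)*(81 + 134) = (⅑ + 8/9)*215 = 1*215 = 215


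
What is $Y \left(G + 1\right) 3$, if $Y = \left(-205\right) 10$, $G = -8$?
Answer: $43050$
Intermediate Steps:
$Y = -2050$
$Y \left(G + 1\right) 3 = - 2050 \left(-8 + 1\right) 3 = - 2050 \left(\left(-7\right) 3\right) = \left(-2050\right) \left(-21\right) = 43050$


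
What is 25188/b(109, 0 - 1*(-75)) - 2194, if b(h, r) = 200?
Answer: -103403/50 ≈ -2068.1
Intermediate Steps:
25188/b(109, 0 - 1*(-75)) - 2194 = 25188/200 - 2194 = 25188*(1/200) - 2194 = 6297/50 - 2194 = -103403/50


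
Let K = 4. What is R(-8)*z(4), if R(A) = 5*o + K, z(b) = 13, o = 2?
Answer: 182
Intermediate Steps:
R(A) = 14 (R(A) = 5*2 + 4 = 10 + 4 = 14)
R(-8)*z(4) = 14*13 = 182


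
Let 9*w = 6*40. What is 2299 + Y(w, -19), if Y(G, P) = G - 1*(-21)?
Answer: 7040/3 ≈ 2346.7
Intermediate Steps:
w = 80/3 (w = (6*40)/9 = (1/9)*240 = 80/3 ≈ 26.667)
Y(G, P) = 21 + G (Y(G, P) = G + 21 = 21 + G)
2299 + Y(w, -19) = 2299 + (21 + 80/3) = 2299 + 143/3 = 7040/3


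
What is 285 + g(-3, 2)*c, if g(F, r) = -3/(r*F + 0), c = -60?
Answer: 255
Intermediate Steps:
g(F, r) = -3/(F*r) (g(F, r) = -3/(F*r + 0) = -3*1/(F*r) = -3/(F*r))
285 + g(-3, 2)*c = 285 - 3/(-3*2)*(-60) = 285 - 3*(-⅓)*½*(-60) = 285 + (½)*(-60) = 285 - 30 = 255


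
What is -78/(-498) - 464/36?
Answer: -9511/747 ≈ -12.732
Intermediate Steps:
-78/(-498) - 464/36 = -78*(-1/498) - 464*1/36 = 13/83 - 116/9 = -9511/747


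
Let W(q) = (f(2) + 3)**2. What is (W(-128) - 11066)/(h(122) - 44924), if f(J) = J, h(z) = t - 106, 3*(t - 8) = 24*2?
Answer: 11041/45006 ≈ 0.24532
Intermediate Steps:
t = 24 (t = 8 + (24*2)/3 = 8 + (1/3)*48 = 8 + 16 = 24)
h(z) = -82 (h(z) = 24 - 106 = -82)
W(q) = 25 (W(q) = (2 + 3)**2 = 5**2 = 25)
(W(-128) - 11066)/(h(122) - 44924) = (25 - 11066)/(-82 - 44924) = -11041/(-45006) = -11041*(-1/45006) = 11041/45006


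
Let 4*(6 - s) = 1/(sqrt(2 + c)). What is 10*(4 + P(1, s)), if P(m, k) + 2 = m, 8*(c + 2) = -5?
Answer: 30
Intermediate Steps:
c = -21/8 (c = -2 + (1/8)*(-5) = -2 - 5/8 = -21/8 ≈ -2.6250)
s = 6 + I*sqrt(10)/10 (s = 6 - 1/(4*sqrt(2 - 21/8)) = 6 - (-2*I*sqrt(10)/5)/4 = 6 - (-1)*I*sqrt(10)/10 = 6 + I*sqrt(10)/10 ≈ 6.0 + 0.31623*I)
P(m, k) = -2 + m
10*(4 + P(1, s)) = 10*(4 + (-2 + 1)) = 10*(4 - 1) = 10*3 = 30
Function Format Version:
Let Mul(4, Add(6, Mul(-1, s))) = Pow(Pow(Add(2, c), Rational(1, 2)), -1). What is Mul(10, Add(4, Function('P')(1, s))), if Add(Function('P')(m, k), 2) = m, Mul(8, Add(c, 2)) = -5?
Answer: 30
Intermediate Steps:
c = Rational(-21, 8) (c = Add(-2, Mul(Rational(1, 8), -5)) = Add(-2, Rational(-5, 8)) = Rational(-21, 8) ≈ -2.6250)
s = Add(6, Mul(Rational(1, 10), I, Pow(10, Rational(1, 2)))) (s = Add(6, Mul(Rational(-1, 4), Pow(Pow(Add(2, Rational(-21, 8)), Rational(1, 2)), -1))) = Add(6, Mul(Rational(-1, 4), Pow(Pow(Rational(-5, 8), Rational(1, 2)), -1))) = Add(6, Mul(Rational(-1, 4), Pow(Mul(Rational(1, 4), I, Pow(10, Rational(1, 2))), -1))) = Add(6, Mul(Rational(-1, 4), Mul(Rational(-2, 5), I, Pow(10, Rational(1, 2))))) = Add(6, Mul(Rational(1, 10), I, Pow(10, Rational(1, 2)))) ≈ Add(6.0000, Mul(0.31623, I)))
Function('P')(m, k) = Add(-2, m)
Mul(10, Add(4, Function('P')(1, s))) = Mul(10, Add(4, Add(-2, 1))) = Mul(10, Add(4, -1)) = Mul(10, 3) = 30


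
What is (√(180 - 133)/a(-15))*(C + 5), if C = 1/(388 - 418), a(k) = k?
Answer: -149*√47/450 ≈ -2.2700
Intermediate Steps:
C = -1/30 (C = 1/(-30) = -1/30 ≈ -0.033333)
(√(180 - 133)/a(-15))*(C + 5) = (√(180 - 133)/(-15))*(-1/30 + 5) = (√47*(-1/15))*(149/30) = -√47/15*(149/30) = -149*√47/450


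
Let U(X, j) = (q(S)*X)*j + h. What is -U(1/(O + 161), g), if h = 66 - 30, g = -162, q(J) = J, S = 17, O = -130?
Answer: 1638/31 ≈ 52.839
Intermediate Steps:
h = 36
U(X, j) = 36 + 17*X*j (U(X, j) = (17*X)*j + 36 = 17*X*j + 36 = 36 + 17*X*j)
-U(1/(O + 161), g) = -(36 + 17*(-162)/(-130 + 161)) = -(36 + 17*(-162)/31) = -(36 + 17*(1/31)*(-162)) = -(36 - 2754/31) = -1*(-1638/31) = 1638/31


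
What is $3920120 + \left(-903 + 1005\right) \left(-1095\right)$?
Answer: $3808430$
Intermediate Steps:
$3920120 + \left(-903 + 1005\right) \left(-1095\right) = 3920120 + 102 \left(-1095\right) = 3920120 - 111690 = 3808430$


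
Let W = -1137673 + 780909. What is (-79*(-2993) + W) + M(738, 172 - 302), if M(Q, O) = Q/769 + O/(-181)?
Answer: -16746569365/139189 ≈ -1.2032e+5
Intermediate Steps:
M(Q, O) = -O/181 + Q/769 (M(Q, O) = Q*(1/769) + O*(-1/181) = Q/769 - O/181 = -O/181 + Q/769)
W = -356764
(-79*(-2993) + W) + M(738, 172 - 302) = (-79*(-2993) - 356764) + (-(172 - 302)/181 + (1/769)*738) = (236447 - 356764) + (-1/181*(-130) + 738/769) = -120317 + (130/181 + 738/769) = -120317 + 233548/139189 = -16746569365/139189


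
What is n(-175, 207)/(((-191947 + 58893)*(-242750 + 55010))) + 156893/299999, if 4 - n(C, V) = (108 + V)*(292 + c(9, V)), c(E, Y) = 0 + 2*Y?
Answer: 2352371591501/4498104686940 ≈ 0.52297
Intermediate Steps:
c(E, Y) = 2*Y
n(C, V) = 4 - (108 + V)*(292 + 2*V)
n(-175, 207)/(((-191947 + 58893)*(-242750 + 55010))) + 156893/299999 = (-31532 - 508*207 - 2*207²)/(((-191947 + 58893)*(-242750 + 55010))) + 156893/299999 = (-31532 - 105156 - 2*42849)/((-133054*(-187740))) + 156893*(1/299999) = (-31532 - 105156 - 85698)/24979557960 + 9229/17647 = -222386*1/24979557960 + 9229/17647 = -111193/12489778980 + 9229/17647 = 2352371591501/4498104686940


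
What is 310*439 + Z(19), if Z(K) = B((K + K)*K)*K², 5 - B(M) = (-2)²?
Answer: 136451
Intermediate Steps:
B(M) = 1 (B(M) = 5 - 1*(-2)² = 5 - 1*4 = 5 - 4 = 1)
Z(K) = K² (Z(K) = 1*K² = K²)
310*439 + Z(19) = 310*439 + 19² = 136090 + 361 = 136451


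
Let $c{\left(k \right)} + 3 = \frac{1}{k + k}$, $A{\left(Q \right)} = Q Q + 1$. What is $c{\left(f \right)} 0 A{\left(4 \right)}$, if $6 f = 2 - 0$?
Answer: $0$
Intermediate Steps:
$A{\left(Q \right)} = 1 + Q^{2}$ ($A{\left(Q \right)} = Q^{2} + 1 = 1 + Q^{2}$)
$f = \frac{1}{3}$ ($f = \frac{2 - 0}{6} = \frac{2 + 0}{6} = \frac{1}{6} \cdot 2 = \frac{1}{3} \approx 0.33333$)
$c{\left(k \right)} = -3 + \frac{1}{2 k}$ ($c{\left(k \right)} = -3 + \frac{1}{k + k} = -3 + \frac{1}{2 k}$)
$c{\left(f \right)} 0 A{\left(4 \right)} = \left(-3 + \frac{\frac{1}{\frac{1}{3}}}{2}\right) 0 \left(1 + 4^{2}\right) = \left(-3 + \frac{1}{2} \cdot 3\right) 0 \left(1 + 16\right) = \left(-3 + \frac{3}{2}\right) 0 \cdot 17 = \left(- \frac{3}{2}\right) 0 = 0$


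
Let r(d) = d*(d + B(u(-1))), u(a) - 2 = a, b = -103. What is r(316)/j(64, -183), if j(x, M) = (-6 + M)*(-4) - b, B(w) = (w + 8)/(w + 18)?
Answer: 2212/19 ≈ 116.42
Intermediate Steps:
u(a) = 2 + a
B(w) = (8 + w)/(18 + w)
r(d) = d*(9/19 + d) (r(d) = d*(d + (8 + (2 - 1))/(18 + (2 - 1))) = d*(d + (8 + 1)/(18 + 1)) = d*(d + 9/19) = d*(9/19 + d))
j(x, M) = 127 - 4*M (j(x, M) = (-6 + M)*(-4) - 1*(-103) = (24 - 4*M) + 103 = 127 - 4*M)
r(316)/j(64, -183) = ((1/19)*316*(9 + 19*316))/(127 - 4*(-183)) = ((1/19)*316*(9 + 6004))/(127 + 732) = ((1/19)*316*6013)/859 = (1900108/19)*(1/859) = 2212/19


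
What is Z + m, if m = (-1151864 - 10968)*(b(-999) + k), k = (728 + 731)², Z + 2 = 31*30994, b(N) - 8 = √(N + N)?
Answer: -2475306726436 - 3488496*I*√222 ≈ -2.4753e+12 - 5.1977e+7*I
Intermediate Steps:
b(N) = 8 + √2*√N (b(N) = 8 + √(N + N) = 8 + √(2*N) = 8 + √2*√N)
Z = 960812 (Z = -2 + 31*30994 = -2 + 960814 = 960812)
k = 2128681 (k = 1459² = 2128681)
m = -2475307687248 - 3488496*I*√222 (m = (-1151864 - 10968)*((8 + √2*√(-999)) + 2128681) = -1162832*((8 + √2*(3*I*√111)) + 2128681) = -1162832*((8 + 3*I*√222) + 2128681) = -1162832*(2128689 + 3*I*√222) = -2475307687248 - 3488496*I*√222 ≈ -2.4753e+12 - 5.1977e+7*I)
Z + m = 960812 + (-2475307687248 - 3488496*I*√222) = -2475306726436 - 3488496*I*√222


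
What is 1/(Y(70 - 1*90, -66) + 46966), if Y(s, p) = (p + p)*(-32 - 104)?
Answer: 1/64918 ≈ 1.5404e-5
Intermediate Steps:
Y(s, p) = -272*p (Y(s, p) = (2*p)*(-136) = -272*p)
1/(Y(70 - 1*90, -66) + 46966) = 1/(-272*(-66) + 46966) = 1/(17952 + 46966) = 1/64918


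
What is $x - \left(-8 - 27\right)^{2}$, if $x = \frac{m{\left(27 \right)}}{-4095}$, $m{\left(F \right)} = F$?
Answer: $- \frac{557378}{455} \approx -1225.0$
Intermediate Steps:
$x = - \frac{3}{455}$ ($x = \frac{27}{-4095} = 27 \left(- \frac{1}{4095}\right) = - \frac{3}{455} \approx -0.0065934$)
$x - \left(-8 - 27\right)^{2} = - \frac{3}{455} - \left(-8 - 27\right)^{2} = - \frac{3}{455} - \left(-35\right)^{2} = - \frac{3}{455} - 1225 = - \frac{557378}{455}$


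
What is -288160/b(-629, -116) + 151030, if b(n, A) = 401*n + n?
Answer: 19094715950/126429 ≈ 1.5103e+5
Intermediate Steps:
b(n, A) = 402*n
-288160/b(-629, -116) + 151030 = -288160/(402*(-629)) + 151030 = -288160/(-252858) + 151030 = -288160*(-1/252858) + 151030 = 144080/126429 + 151030 = 19094715950/126429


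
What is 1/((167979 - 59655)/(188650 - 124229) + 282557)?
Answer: 64421/18202712821 ≈ 3.5391e-6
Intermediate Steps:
1/((167979 - 59655)/(188650 - 124229) + 282557) = 1/(108324/64421 + 282557) = 1/(18202712821/64421) = 64421/18202712821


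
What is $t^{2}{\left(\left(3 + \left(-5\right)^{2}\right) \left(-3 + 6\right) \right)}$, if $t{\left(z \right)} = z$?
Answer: $7056$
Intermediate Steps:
$t^{2}{\left(\left(3 + \left(-5\right)^{2}\right) \left(-3 + 6\right) \right)} = \left(\left(3 + \left(-5\right)^{2}\right) \left(-3 + 6\right)\right)^{2} = \left(\left(3 + 25\right) 3\right)^{2} = \left(28 \cdot 3\right)^{2} = 84^{2} = 7056$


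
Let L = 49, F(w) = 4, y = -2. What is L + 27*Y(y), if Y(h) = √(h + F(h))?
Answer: 49 + 27*√2 ≈ 87.184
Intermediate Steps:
Y(h) = √(4 + h) (Y(h) = √(h + 4) = √(4 + h))
L + 27*Y(y) = 49 + 27*√(4 - 2) = 49 + 27*√2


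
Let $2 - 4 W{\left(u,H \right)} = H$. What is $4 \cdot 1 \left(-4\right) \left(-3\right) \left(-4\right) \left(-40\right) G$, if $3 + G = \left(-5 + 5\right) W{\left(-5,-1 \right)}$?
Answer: $-23040$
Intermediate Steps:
$W{\left(u,H \right)} = \frac{1}{2} - \frac{H}{4}$
$G = -3$ ($G = -3 + \left(-5 + 5\right) \left(\frac{1}{2} - - \frac{1}{4}\right) = -3 + 0 \left(\frac{1}{2} + \frac{1}{4}\right) = -3 + 0 \cdot \frac{3}{4} = -3 + 0 = -3$)
$4 \cdot 1 \left(-4\right) \left(-3\right) \left(-4\right) \left(-40\right) G = 4 \cdot 1 \left(-4\right) \left(-3\right) \left(-4\right) \left(-40\right) \left(-3\right) = 4 \cdot 12 \left(-4\right) \left(-40\right) \left(-3\right) = 4 \left(-48\right) \left(-40\right) \left(-3\right) = \left(-192\right) \left(-40\right) \left(-3\right) = 7680 \left(-3\right) = -23040$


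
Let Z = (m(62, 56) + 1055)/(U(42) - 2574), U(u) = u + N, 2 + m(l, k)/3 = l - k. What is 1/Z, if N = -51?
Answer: -2583/1067 ≈ -2.4208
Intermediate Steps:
m(l, k) = -6 - 3*k + 3*l (m(l, k) = -6 + 3*(l - k) = -6 + (-3*k + 3*l) = -6 - 3*k + 3*l)
U(u) = -51 + u (U(u) = u - 51 = -51 + u)
Z = -1067/2583 (Z = ((-6 - 3*56 + 3*62) + 1055)/((-51 + 42) - 2574) = ((-6 - 168 + 186) + 1055)/(-9 - 2574) = (12 + 1055)/(-2583) = 1067*(-1/2583) = -1067/2583 ≈ -0.41309)
1/Z = 1/(-1067/2583) = -2583/1067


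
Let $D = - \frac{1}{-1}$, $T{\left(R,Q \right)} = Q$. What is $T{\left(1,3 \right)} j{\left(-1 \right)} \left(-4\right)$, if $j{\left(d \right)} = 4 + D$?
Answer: $-60$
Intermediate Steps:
$D = 1$ ($D = \left(-1\right) \left(-1\right) = 1$)
$j{\left(d \right)} = 5$ ($j{\left(d \right)} = 4 + 1 = 5$)
$T{\left(1,3 \right)} j{\left(-1 \right)} \left(-4\right) = 3 \cdot 5 \left(-4\right) = 15 \left(-4\right) = -60$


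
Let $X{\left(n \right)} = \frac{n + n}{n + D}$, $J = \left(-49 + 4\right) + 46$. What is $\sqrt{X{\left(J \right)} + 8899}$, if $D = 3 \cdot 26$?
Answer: $\frac{\sqrt{55538817}}{79} \approx 94.335$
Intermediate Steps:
$D = 78$
$J = 1$ ($J = -45 + 46 = 1$)
$X{\left(n \right)} = \frac{2 n}{78 + n}$ ($X{\left(n \right)} = \frac{n + n}{n + 78} = \frac{2 n}{78 + n}$)
$\sqrt{X{\left(J \right)} + 8899} = \sqrt{2 \cdot 1 \frac{1}{78 + 1} + 8899} = \sqrt{2 \cdot 1 \cdot \frac{1}{79} + 8899} = \sqrt{\frac{2}{79} + 8899} = \sqrt{\frac{703023}{79}} = \frac{\sqrt{55538817}}{79}$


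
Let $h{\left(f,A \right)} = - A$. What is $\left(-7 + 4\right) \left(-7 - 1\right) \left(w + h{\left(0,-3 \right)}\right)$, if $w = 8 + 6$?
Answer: $408$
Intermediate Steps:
$w = 14$
$\left(-7 + 4\right) \left(-7 - 1\right) \left(w + h{\left(0,-3 \right)}\right) = \left(-7 + 4\right) \left(-7 - 1\right) \left(14 - -3\right) = \left(-3\right) \left(-8\right) \left(14 + 3\right) = 24 \cdot 17 = 408$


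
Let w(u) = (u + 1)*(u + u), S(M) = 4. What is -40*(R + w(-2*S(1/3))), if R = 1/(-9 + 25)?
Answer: -8965/2 ≈ -4482.5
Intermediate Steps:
R = 1/16 ≈ 0.062500
w(u) = 2*u*(1 + u) (w(u) = (1 + u)*(2*u) = 2*u*(1 + u))
-40*(R + w(-2*S(1/3))) = -40*(1/16 + 2*(-2*4)*(1 - 2*4)) = -40*(1/16 + 2*(-8)*(1 - 8)) = -40*(1/16 + 2*(-8)*(-7)) = -40*(1/16 + 112) = -40*1793/16 = -8965/2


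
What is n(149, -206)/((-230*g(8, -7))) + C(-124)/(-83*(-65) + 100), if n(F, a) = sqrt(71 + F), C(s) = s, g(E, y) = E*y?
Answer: -124/5495 + sqrt(55)/6440 ≈ -0.021414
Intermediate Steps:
n(149, -206)/((-230*g(8, -7))) + C(-124)/(-83*(-65) + 100) = sqrt(71 + 149)/((-1840*(-7))) - 124/(-83*(-65) + 100) = sqrt(220)/((-230*(-56))) - 124/(5395 + 100) = (2*sqrt(55))/12880 - 124/5495 = (2*sqrt(55))*(1/12880) - 124*1/5495 = sqrt(55)/6440 - 124/5495 = -124/5495 + sqrt(55)/6440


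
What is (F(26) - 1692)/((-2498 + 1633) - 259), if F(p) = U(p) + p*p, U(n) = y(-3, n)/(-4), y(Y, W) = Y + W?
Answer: 4087/4496 ≈ 0.90903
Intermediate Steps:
y(Y, W) = W + Y
U(n) = 3/4 - n/4 (U(n) = (n - 3)/(-4) = (-3 + n)*(-1/4) = 3/4 - n/4)
F(p) = 3/4 + p**2 - p/4 (F(p) = (3/4 - p/4) + p*p = (3/4 - p/4) + p**2 = 3/4 + p**2 - p/4)
(F(26) - 1692)/((-2498 + 1633) - 259) = ((3/4 + 26**2 - 1/4*26) - 1692)/((-2498 + 1633) - 259) = ((3/4 + 676 - 13/2) - 1692)/(-865 - 259) = (2681/4 - 1692)/(-1124) = -4087/4*(-1/1124) = 4087/4496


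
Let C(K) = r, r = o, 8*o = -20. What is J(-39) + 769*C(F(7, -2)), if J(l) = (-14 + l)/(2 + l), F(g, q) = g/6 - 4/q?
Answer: -142159/74 ≈ -1921.1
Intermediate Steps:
F(g, q) = -4/q + g/6 (F(g, q) = g*(⅙) - 4/q = g/6 - 4/q = -4/q + g/6)
J(l) = (-14 + l)/(2 + l)
o = -5/2 (o = (⅛)*(-20) = -5/2 ≈ -2.5000)
r = -5/2 ≈ -2.5000
C(K) = -5/2
J(-39) + 769*C(F(7, -2)) = (-14 - 39)/(2 - 39) + 769*(-5/2) = -53/(-37) - 3845/2 = -1/37*(-53) - 3845/2 = 53/37 - 3845/2 = -142159/74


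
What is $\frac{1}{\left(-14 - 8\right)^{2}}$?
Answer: $\frac{1}{484} \approx 0.0020661$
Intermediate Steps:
$\frac{1}{\left(-14 - 8\right)^{2}} = \frac{1}{\left(-22\right)^{2}} = \frac{1}{484}$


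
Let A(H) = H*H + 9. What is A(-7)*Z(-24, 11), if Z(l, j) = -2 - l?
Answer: 1276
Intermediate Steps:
A(H) = 9 + H² (A(H) = H² + 9 = 9 + H²)
A(-7)*Z(-24, 11) = (9 + (-7)²)*(-2 - 1*(-24)) = (9 + 49)*(-2 + 24) = 58*22 = 1276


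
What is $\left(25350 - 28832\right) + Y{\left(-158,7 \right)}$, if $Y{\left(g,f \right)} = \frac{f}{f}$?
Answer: $-3481$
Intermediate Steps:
$Y{\left(g,f \right)} = 1$
$\left(25350 - 28832\right) + Y{\left(-158,7 \right)} = \left(25350 - 28832\right) + 1 = -3482 + 1 = -3481$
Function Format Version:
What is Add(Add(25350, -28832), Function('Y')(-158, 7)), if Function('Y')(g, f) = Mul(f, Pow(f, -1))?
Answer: -3481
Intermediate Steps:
Function('Y')(g, f) = 1
Add(Add(25350, -28832), Function('Y')(-158, 7)) = Add(Add(25350, -28832), 1) = Add(-3482, 1) = -3481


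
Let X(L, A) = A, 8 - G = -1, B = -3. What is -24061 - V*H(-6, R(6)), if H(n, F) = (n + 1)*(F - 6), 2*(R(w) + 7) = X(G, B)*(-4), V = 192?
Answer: -30781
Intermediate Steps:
G = 9 (G = 8 - 1*(-1) = 8 + 1 = 9)
R(w) = -1 (R(w) = -7 + (-3*(-4))/2 = -7 + (1/2)*12 = -7 + 6 = -1)
H(n, F) = (1 + n)*(-6 + F)
-24061 - V*H(-6, R(6)) = -24061 - 192*(-6 - 1 - 6*(-6) - 1*(-6)) = -24061 - 192*(-6 - 1 + 36 + 6) = -24061 - 192*35 = -24061 - 1*6720 = -24061 - 6720 = -30781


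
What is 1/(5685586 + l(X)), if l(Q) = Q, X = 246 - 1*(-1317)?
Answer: 1/5687149 ≈ 1.7584e-7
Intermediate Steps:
X = 1563 (X = 246 + 1317 = 1563)
1/(5685586 + l(X)) = 1/(5685586 + 1563) = 1/5687149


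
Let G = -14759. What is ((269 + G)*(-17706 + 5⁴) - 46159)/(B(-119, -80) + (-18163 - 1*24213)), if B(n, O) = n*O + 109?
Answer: -247457531/32747 ≈ -7556.6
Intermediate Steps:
B(n, O) = 109 + O*n (B(n, O) = O*n + 109 = 109 + O*n)
((269 + G)*(-17706 + 5⁴) - 46159)/(B(-119, -80) + (-18163 - 1*24213)) = ((269 - 14759)*(-17706 + 5⁴) - 46159)/((109 - 80*(-119)) + (-18163 - 1*24213)) = (-14490*(-17706 + 625) - 46159)/((109 + 9520) + (-18163 - 24213)) = (-14490*(-17081) - 46159)/(9629 - 42376) = (247503690 - 46159)/(-32747) = 247457531*(-1/32747) = -247457531/32747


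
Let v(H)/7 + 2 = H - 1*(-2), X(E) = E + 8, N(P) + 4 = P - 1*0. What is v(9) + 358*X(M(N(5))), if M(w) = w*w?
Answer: 3285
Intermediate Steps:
N(P) = -4 + P (N(P) = -4 + (P - 1*0) = -4 + (P + 0) = -4 + P)
M(w) = w²
X(E) = 8 + E
v(H) = 7*H (v(H) = -14 + 7*(H - 1*(-2)) = -14 + 7*(H + 2) = -14 + 7*(2 + H) = -14 + (14 + 7*H) = 7*H)
v(9) + 358*X(M(N(5))) = 7*9 + 358*(8 + (-4 + 5)²) = 63 + 358*(8 + 1²) = 63 + 358*(8 + 1) = 63 + 358*9 = 63 + 3222 = 3285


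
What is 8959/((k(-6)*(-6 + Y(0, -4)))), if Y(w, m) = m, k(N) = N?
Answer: 8959/60 ≈ 149.32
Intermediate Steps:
8959/((k(-6)*(-6 + Y(0, -4)))) = 8959/((-6*(-6 - 4))) = 8959/((-6*(-10))) = 8959/60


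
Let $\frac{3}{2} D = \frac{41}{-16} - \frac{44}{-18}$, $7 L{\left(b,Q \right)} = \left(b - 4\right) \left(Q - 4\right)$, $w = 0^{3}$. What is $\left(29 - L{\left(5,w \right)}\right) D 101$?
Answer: $- \frac{39491}{168} \approx -235.07$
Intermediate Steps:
$w = 0$
$L{\left(b,Q \right)} = \frac{\left(-4 + Q\right) \left(-4 + b\right)}{7}$ ($L{\left(b,Q \right)} = \frac{\left(b - 4\right) \left(Q - 4\right)}{7} = \frac{\left(-4 + b\right) \left(-4 + Q\right)}{7} = \frac{\left(-4 + Q\right) \left(-4 + b\right)}{7}$)
$D = - \frac{17}{216}$ ($D = \frac{2 \left(\frac{41}{-16} - \frac{44}{-18}\right)}{3} = \frac{2 \left(41 \left(- \frac{1}{16}\right) - - \frac{22}{9}\right)}{3} = \frac{2 \left(- \frac{41}{16} + \frac{22}{9}\right)}{3} = \frac{2}{3} \left(- \frac{17}{144}\right) = - \frac{17}{216} \approx -0.078704$)
$\left(29 - L{\left(5,w \right)}\right) D 101 = \left(29 - \left(\frac{16}{7} - 0 - \frac{20}{7} + \frac{1}{7} \cdot 0 \cdot 5\right)\right) \left(- \frac{17}{216}\right) 101 = \left(29 - \left(\frac{16}{7} + 0 - \frac{20}{7} + 0\right)\right) \left(- \frac{17}{216}\right) 101 = \left(29 - - \frac{4}{7}\right) \left(- \frac{17}{216}\right) 101 = \left(29 + \frac{4}{7}\right) \left(- \frac{17}{216}\right) 101 = \frac{207}{7} \left(- \frac{17}{216}\right) 101 = \left(- \frac{391}{168}\right) 101 = - \frac{39491}{168}$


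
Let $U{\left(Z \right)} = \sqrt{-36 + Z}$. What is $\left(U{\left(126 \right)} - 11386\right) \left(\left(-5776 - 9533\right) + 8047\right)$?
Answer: $82685132 - 21786 \sqrt{10} \approx 8.2616 \cdot 10^{7}$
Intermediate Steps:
$\left(U{\left(126 \right)} - 11386\right) \left(\left(-5776 - 9533\right) + 8047\right) = \left(\sqrt{-36 + 126} - 11386\right) \left(\left(-5776 - 9533\right) + 8047\right) = \left(\sqrt{90} - 11386\right) \left(\left(-5776 - 9533\right) + 8047\right) = \left(3 \sqrt{10} - 11386\right) \left(-15309 + 8047\right) = \left(-11386 + 3 \sqrt{10}\right) \left(-7262\right) = 82685132 - 21786 \sqrt{10}$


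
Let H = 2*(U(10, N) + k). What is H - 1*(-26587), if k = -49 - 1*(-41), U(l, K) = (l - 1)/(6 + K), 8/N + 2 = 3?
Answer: 186006/7 ≈ 26572.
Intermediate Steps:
N = 8 (N = 8/(-2 + 3) = 8/1 = 8*1 = 8)
U(l, K) = (-1 + l)/(6 + K)
k = -8 (k = -49 + 41 = -8)
H = -103/7 (H = 2*((-1 + 10)/(6 + 8) - 8) = 2*(9/14 - 8) = 2*(-103/14) = -103/7 ≈ -14.714)
H - 1*(-26587) = -103/7 - 1*(-26587) = -103/7 + 26587 = 186006/7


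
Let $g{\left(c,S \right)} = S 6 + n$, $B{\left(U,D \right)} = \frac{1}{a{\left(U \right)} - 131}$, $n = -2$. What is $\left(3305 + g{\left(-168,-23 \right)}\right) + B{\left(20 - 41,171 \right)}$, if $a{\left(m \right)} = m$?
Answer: $\frac{481079}{152} \approx 3165.0$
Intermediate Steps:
$B{\left(U,D \right)} = \frac{1}{-131 + U}$ ($B{\left(U,D \right)} = \frac{1}{U - 131} = \frac{1}{-131 + U}$)
$g{\left(c,S \right)} = -2 + 6 S$ ($g{\left(c,S \right)} = S 6 - 2 = 6 S - 2 = -2 + 6 S$)
$\left(3305 + g{\left(-168,-23 \right)}\right) + B{\left(20 - 41,171 \right)} = \left(3305 + \left(-2 + 6 \left(-23\right)\right)\right) + \frac{1}{-131 + \left(20 - 41\right)} = \left(3305 - 140\right) + \frac{1}{-131 - 21} = \left(3305 - 140\right) + \frac{1}{-152} = 3165 - \frac{1}{152} = \frac{481079}{152}$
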